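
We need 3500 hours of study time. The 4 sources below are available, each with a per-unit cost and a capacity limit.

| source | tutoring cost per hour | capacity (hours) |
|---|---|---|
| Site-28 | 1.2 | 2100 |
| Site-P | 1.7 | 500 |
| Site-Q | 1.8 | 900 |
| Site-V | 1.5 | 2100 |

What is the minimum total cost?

4620

Use sources in increasing cost order.
Site-28 at 1.2: take all 2100 hours → 1400 still needed.
Site-V at 1.5: take 1400 of its 2100 → requirement met.
Site-P, Site-Q: unused.
Cost = 2100×1.2 + 1400×1.5 = 4620.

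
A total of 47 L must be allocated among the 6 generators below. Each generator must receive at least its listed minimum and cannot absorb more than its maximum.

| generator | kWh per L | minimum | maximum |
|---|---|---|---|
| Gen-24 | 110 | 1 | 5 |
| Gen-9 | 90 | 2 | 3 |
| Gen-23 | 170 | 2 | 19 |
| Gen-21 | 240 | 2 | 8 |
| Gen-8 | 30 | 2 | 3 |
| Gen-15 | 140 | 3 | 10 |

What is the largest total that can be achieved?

7430

Meeting every minimum uses 1+2+2+2+2+3 = 12 L, leaving 35.
Order the generators by kWh per L: Gen-21 240 > Gen-23 170 > Gen-15 140 > Gen-24 110 > Gen-9 90 > Gen-8 30.
Gen-21: +6 to 8 (cap) — 29 left.
Gen-23: +17 to 19 (cap) — 12 left.
Gen-15 takes 7 more to reach its cap of 10 — 5 left.
Give Gen-24 4 more to hit its cap of 5 — 1 left.
Gen-9: +1 to 3 (cap) — 0 left.
Total = 110×5 + 90×3 + 170×19 + 240×8 + 30×2 + 140×10 = 7430.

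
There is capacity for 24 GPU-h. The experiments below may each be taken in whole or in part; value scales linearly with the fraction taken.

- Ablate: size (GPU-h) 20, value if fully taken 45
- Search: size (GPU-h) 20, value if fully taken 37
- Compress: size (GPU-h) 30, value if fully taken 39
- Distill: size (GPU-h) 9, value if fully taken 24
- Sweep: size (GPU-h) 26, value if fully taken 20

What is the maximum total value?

Sort by value density: Distill 24/9≈2.67, Ablate 45/20≈2.25, Search 37/20≈1.85, Compress 39/30≈1.3, Sweep 20/26≈0.769.
Take all of Distill (9 GPU-h, value 24) ; 15 GPU-h left.
Fill the last 15 GPU-h with part of Ablate: 15/20 of it earns 33.75.
Total value = 57.75.

57.75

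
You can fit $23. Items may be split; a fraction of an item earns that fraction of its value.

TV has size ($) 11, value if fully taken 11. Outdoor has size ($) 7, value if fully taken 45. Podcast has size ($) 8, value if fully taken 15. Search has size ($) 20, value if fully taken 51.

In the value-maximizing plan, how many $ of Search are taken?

16

Rank by value-to-size ratio: Outdoor 45/7≈6.43, Search 51/20≈2.55, Podcast 15/8≈1.88, TV 11/11≈1.
Outdoor: take in full, 7 $ for value 45 → 16 left.
Fill the last 16 $ with part of Search: 16/20 of it earns 40.8.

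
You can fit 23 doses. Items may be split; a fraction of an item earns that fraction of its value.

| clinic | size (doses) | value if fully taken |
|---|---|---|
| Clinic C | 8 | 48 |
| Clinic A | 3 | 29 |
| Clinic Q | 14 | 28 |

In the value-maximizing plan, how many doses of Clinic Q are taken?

Sort by value density: Clinic A 29/3≈9.67, Clinic C 48/8≈6, Clinic Q 28/14≈2.
Take all of Clinic A (3 doses, value 29) → 20 doses left.
Clinic C: take in full, 8 doses for value 48 → 12 left.
12 doses left: a 12/14 share of Clinic Q gives 28×12/14 = 24.

12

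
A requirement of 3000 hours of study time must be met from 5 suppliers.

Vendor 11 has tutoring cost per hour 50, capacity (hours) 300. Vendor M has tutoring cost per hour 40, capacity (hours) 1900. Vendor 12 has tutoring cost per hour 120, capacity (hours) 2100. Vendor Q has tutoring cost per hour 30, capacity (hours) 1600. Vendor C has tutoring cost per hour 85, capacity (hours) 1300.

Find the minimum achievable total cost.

104000

Cheapest first:
Vendor Q (30): use full 1600 ; 1400 hours to go.
Vendor M at 40: take 1400 of its 1900 ; requirement met.
Vendor 11, Vendor C, Vendor 12: unused.
Cost = 1600×30 + 1400×40 = 104000.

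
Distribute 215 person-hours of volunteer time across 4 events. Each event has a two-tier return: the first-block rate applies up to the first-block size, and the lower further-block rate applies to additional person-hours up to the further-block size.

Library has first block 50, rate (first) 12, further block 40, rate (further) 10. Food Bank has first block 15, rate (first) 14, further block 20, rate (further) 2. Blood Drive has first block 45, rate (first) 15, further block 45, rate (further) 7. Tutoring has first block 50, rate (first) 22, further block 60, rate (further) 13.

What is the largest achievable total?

Treat each block as its own option and order by rate: Tutoring/T1 22 > Blood Drive/T1 15 > Food Bank/T1 14 > Tutoring/T2 13 > Library/T1 12 > Library/T2 10 > Blood Drive/T2 7 > Food Bank/T2 2.
Tutoring/T1 (22): +50 ; 165 left.
Blood Drive T1 at 15: fill all 45 ; 120 left.
Food Bank T1 at 14: fill all 15 ; 105 left.
Tutoring/T2 (13): +60 ; 45 left.
Library T1 at 12: only 45 left, fill 45.
Total = 22×50 + 15×45 + 14×15 + 13×60 + 12×45 = 3305.

3305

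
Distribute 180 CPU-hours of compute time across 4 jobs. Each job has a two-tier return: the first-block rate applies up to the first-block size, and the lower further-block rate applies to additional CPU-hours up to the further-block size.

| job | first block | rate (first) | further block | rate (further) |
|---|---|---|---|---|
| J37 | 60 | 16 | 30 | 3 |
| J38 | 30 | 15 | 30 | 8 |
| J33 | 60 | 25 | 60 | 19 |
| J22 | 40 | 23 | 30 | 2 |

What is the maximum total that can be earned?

3880

Treat each block as its own option and order by rate: J33/T1 25 > J22/T1 23 > J33/T2 19 > J37/T1 16 > J38/T1 15 > J38/T2 8 > J37/T2 3 > J22/T2 2.
J33/T1 (25): +60 ; 120 left.
Fill J22 T1 block (40 at 23) ; 80 left.
J33 T2 at 19: fill all 60 ; 20 left.
20 remain; put them into J37 T1 at 16.
Total = 25×60 + 23×40 + 19×60 + 16×20 = 3880.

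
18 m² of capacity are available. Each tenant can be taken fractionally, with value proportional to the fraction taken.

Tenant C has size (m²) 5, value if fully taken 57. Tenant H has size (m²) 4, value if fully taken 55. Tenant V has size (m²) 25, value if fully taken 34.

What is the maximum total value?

Rank by value-to-size ratio: Tenant H 55/4≈13.8, Tenant C 57/5≈11.4, Tenant V 34/25≈1.36.
All 4 m² of Tenant H fit (value 55) — 14 remain.
Tenant C: take in full, 5 m² for value 57 — 9 left.
Fill the last 9 m² with part of Tenant V: 9/25 of it earns 12.24.
Total value = 124.24.

124.24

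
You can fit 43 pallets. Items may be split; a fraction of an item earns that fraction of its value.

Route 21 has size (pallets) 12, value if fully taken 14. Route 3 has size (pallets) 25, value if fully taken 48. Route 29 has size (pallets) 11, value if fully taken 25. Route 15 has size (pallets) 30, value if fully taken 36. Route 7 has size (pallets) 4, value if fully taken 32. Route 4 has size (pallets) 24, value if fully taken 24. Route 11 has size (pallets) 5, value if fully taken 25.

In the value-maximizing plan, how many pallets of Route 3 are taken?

23

Rank by value-to-size ratio: Route 7 32/4≈8, Route 11 25/5≈5, Route 29 25/11≈2.27, Route 3 48/25≈1.92, Route 15 36/30≈1.2, Route 21 14/12≈1.17, Route 4 24/24≈1.
Route 7: take in full, 4 pallets for value 32 ; 39 left.
All 5 pallets of Route 11 fit (value 25) ; 34 remain.
Route 29: take in full, 11 pallets for value 25 ; 23 left.
23 pallets left: a 23/25 share of Route 3 gives 48×23/25 = 44.16.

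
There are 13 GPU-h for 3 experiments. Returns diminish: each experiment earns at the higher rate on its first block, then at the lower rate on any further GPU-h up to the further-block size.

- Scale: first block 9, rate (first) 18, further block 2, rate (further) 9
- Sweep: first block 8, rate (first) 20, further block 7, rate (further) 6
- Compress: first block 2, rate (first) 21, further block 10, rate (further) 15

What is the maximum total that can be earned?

Treat each block as its own option and order by rate: Compress/tier1 21 > Sweep/tier1 20 > Scale/tier1 18 > Compress/tier2 15 > Scale/tier2 9 > Sweep/tier2 6.
Fill Compress tier1 block (2 at 21) — 11 left.
Fill Sweep tier1 block (8 at 20) — 3 left.
Scale/tier1: +3 of 9 at 18; pool empty.
Total = 21×2 + 20×8 + 18×3 = 256.

256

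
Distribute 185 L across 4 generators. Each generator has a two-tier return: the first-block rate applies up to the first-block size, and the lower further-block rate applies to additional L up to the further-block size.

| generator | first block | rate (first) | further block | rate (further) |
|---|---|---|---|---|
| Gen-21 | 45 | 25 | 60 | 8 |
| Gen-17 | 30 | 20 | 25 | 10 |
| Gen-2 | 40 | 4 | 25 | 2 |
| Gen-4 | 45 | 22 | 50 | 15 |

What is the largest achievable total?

Treat each block as its own option and order by rate: Gen-21/T1 25 > Gen-4/T1 22 > Gen-17/T1 20 > Gen-4/T2 15 > Gen-17/T2 10 > Gen-21/T2 8 > Gen-2/T1 4 > Gen-2/T2 2.
Gen-21/T1 (25): +45 ; 140 left.
Fill Gen-4 T1 block (45 at 22) ; 95 left.
Gen-17 T1 at 20: fill all 30 ; 65 left.
Gen-4 T2 at 15: fill all 50 ; 15 left.
Gen-17 T2 at 10: only 15 left, fill 15.
Total = 25×45 + 22×45 + 20×30 + 15×50 + 10×15 = 3615.

3615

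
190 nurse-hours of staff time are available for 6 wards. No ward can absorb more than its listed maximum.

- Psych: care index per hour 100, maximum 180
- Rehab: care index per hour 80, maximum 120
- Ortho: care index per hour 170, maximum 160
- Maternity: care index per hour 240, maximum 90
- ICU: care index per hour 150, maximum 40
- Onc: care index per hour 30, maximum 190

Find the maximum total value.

Order the wards by care index per hour: Maternity 240 > Ortho 170 > ICU 150 > Psych 100 > Rehab 80 > Onc 30.
Give Maternity 90 to hit its cap of 90 — 100 left.
Only 100 left; Ortho takes them to reach 100.
Total = 170×100 + 240×90 = 38600.

38600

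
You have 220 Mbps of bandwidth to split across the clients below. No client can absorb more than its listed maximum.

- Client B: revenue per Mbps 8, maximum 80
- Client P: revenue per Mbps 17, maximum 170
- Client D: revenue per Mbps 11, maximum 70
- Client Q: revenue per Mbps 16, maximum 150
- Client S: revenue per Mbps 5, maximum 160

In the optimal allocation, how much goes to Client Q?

50

Highest revenue per Mbps first: Client P 17 > Client Q 16 > Client D 11 > Client B 8 > Client S 5.
Give Client P 170 to hit its cap of 170 — 50 left.
Client Q has room for 150 but only 50 remain, so it gets 50.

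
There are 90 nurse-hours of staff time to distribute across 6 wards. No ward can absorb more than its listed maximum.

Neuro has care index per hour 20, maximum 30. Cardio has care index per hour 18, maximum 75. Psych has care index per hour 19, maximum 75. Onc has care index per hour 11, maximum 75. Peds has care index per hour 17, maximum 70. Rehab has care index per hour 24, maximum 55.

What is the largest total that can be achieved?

2015

Order the wards by care index per hour: Rehab 24 > Neuro 20 > Psych 19 > Cardio 18 > Peds 17 > Onc 11.
Rehab takes 55 to reach its cap of 55 — 35 left.
Neuro takes 30 to reach its cap of 30 — 5 left.
Only 5 left; Psych takes them to reach 5.
Total = 20×30 + 19×5 + 24×55 = 2015.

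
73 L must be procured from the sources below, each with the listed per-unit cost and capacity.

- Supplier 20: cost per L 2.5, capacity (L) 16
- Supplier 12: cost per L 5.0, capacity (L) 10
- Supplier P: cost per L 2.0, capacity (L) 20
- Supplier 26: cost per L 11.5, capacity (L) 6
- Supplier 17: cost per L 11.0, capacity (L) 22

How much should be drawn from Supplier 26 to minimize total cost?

Fill from the cheapest source first.
Supplier P (2.0): use full 20 ; 53 L to go.
Take 16 from Supplier 20 at 2.5 ; need 37 more.
Supplier 12 at 5.0: take all 10 L ; 27 still needed.
Supplier 17 at 11.0: take all 22 L ; 5 still needed.
Supplier 26 (11.5): take the remaining 5 ; done.

5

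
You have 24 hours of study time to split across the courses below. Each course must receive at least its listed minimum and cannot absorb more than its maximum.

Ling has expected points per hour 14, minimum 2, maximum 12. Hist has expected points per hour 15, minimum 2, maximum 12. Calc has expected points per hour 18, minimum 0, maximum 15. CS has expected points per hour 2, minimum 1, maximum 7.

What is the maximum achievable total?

390

Meeting every minimum uses 2+2+0+1 = 5 hours, leaving 19.
Order the courses by expected points per hour: Calc 18 > Hist 15 > Ling 14 > CS 2.
Calc takes 15 more to reach its cap of 15 ; 4 left.
Hist: +4 (room for 10) → 6. Pool exhausted.
Total = 14×2 + 15×6 + 18×15 + 2×1 = 390.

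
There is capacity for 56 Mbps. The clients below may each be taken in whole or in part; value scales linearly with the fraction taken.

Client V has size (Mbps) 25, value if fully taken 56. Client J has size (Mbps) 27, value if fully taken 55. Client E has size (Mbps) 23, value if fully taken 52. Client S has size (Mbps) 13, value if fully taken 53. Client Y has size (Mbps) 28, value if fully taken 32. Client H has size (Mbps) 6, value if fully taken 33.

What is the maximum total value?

169.36

Sort by value density: Client H 33/6≈5.5, Client S 53/13≈4.08, Client E 52/23≈2.26, Client V 56/25≈2.24, Client J 55/27≈2.04, Client Y 32/28≈1.14.
All 6 Mbps of Client H fit (value 33) ; 50 remain.
Client S: take in full, 13 Mbps for value 53 ; 37 left.
Client E: take in full, 23 Mbps for value 52 ; 14 left.
Only 14 Mbps remain; take 14/25 of Client V for value 56×14/25 = 31.36.
Total value = 169.36.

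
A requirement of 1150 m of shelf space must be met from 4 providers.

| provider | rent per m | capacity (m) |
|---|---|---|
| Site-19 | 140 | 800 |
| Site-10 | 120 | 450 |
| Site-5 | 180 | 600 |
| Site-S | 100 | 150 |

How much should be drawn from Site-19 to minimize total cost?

Use providers in increasing cost order.
Take 150 from Site-S at 100 — need 1000 more.
Site-10 (120): use full 450 — 550 m to go.
Site-19 (140): take the remaining 550 — done.
Site-5: unused.

550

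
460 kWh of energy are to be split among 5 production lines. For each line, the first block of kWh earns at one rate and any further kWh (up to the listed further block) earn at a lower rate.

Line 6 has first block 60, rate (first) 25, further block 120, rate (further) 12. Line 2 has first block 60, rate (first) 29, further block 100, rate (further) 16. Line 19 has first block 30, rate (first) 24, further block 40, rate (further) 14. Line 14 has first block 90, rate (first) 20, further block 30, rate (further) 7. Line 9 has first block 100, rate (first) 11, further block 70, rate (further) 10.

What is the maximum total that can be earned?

8880

Treat each block as its own option and order by rate: Line 2/T1 29 > Line 6/T1 25 > Line 19/T1 24 > Line 14/T1 20 > Line 2/T2 16 > Line 19/T2 14 > Line 6/T2 12 > Line 9/T1 11 > Line 9/T2 10 > Line 14/T2 7.
Line 2/T1 (29): +60 ; 400 left.
Line 6 T1 at 25: fill all 60 ; 340 left.
Line 19/T1 (24): +30 ; 310 left.
Fill Line 14 T1 block (90 at 20) ; 220 left.
Fill Line 2 T2 block (100 at 16) ; 120 left.
Fill Line 19 T2 block (40 at 14) ; 80 left.
Line 6/T2: +80 of 120 at 12; pool empty.
Total = 29×60 + 25×60 + 24×30 + 20×90 + 16×100 + 14×40 + 12×80 = 8880.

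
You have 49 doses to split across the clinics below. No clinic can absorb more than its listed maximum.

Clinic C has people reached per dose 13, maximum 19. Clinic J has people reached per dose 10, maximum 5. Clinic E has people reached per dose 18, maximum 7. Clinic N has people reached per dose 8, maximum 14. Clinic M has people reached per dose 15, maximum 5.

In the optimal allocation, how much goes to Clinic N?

Order the clinics by people reached per dose: Clinic E 18 > Clinic M 15 > Clinic C 13 > Clinic J 10 > Clinic N 8.
Clinic E takes 7 to reach its cap of 7 — 42 left.
Give Clinic M 5 to hit its cap of 5 — 37 left.
Clinic C: +19 to 19 (cap) — 18 left.
Clinic J takes 5 to reach its cap of 5 — 13 left.
Clinic N: +13 (room for 14) → 13. Pool exhausted.

13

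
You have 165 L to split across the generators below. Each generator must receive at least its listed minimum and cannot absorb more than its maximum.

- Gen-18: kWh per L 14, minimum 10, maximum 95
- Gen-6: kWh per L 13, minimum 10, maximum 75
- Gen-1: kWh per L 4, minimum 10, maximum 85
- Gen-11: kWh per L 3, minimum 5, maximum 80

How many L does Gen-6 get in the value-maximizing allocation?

Meeting every minimum uses 10+10+10+5 = 35 L, leaving 130.
Rank by kWh per L: Gen-18 14 > Gen-6 13 > Gen-1 4 > Gen-11 3.
Gen-18: +85 to 95 (cap) ; 45 left.
Gen-6 has room for 65 more but only 45 remain, so it gets 55.

55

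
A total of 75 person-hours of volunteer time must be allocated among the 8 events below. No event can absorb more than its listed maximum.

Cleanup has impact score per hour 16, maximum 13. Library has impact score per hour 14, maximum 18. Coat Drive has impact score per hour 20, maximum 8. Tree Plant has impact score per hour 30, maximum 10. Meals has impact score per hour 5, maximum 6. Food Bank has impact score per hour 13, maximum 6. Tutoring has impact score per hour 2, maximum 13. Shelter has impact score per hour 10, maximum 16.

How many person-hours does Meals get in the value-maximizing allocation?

4

Highest impact score per hour first: Tree Plant 30 > Coat Drive 20 > Cleanup 16 > Library 14 > Food Bank 13 > Shelter 10 > Meals 5 > Tutoring 2.
Tree Plant: +10 to 10 (cap) → 65 left.
Coat Drive: +8 to 8 (cap) → 57 left.
Give Cleanup 13 to hit its cap of 13 → 44 left.
Library: +18 to 18 (cap) → 26 left.
Food Bank takes 6 to reach its cap of 6 → 20 left.
Shelter takes 16 to reach its cap of 16 → 4 left.
Meals: +4 (room for 6) → 4. Pool exhausted.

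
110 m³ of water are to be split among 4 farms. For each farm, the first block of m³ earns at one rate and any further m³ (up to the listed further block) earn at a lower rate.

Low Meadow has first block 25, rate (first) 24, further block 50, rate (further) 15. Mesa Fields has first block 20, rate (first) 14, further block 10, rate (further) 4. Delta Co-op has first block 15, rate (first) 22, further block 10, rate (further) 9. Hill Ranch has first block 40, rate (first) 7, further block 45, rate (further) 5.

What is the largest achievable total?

1960

Treat each block as its own option and order by rate: Low Meadow/T1 24 > Delta Co-op/T1 22 > Low Meadow/T2 15 > Mesa Fields/T1 14 > Delta Co-op/T2 9 > Hill Ranch/T1 7 > Hill Ranch/T2 5 > Mesa Fields/T2 4.
Fill Low Meadow T1 block (25 at 24) → 85 left.
Fill Delta Co-op T1 block (15 at 22) → 70 left.
Fill Low Meadow T2 block (50 at 15) → 20 left.
Fill Mesa Fields T1 block (20 at 14) → 0 left.
Total = 24×25 + 22×15 + 15×50 + 14×20 = 1960.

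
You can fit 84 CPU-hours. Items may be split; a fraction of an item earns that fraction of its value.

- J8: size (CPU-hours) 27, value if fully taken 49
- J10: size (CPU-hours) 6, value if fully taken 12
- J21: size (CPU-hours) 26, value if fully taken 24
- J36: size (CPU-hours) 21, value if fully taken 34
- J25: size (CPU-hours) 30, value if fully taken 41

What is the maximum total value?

Sort by value density: J10 12/6≈2, J8 49/27≈1.81, J36 34/21≈1.62, J25 41/30≈1.37, J21 24/26≈0.923.
Take all of J10 (6 CPU-hours, value 12) — 78 CPU-hours left.
All 27 CPU-hours of J8 fit (value 49) — 51 remain.
All 21 CPU-hours of J36 fit (value 34) — 30 remain.
Take all of J25 (30 CPU-hours, value 41) — 0 CPU-hours left.
Total value = 136.

136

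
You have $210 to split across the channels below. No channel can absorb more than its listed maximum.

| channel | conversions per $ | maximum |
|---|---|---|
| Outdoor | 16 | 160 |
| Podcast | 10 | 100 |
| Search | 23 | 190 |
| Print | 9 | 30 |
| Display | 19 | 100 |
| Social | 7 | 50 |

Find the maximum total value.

4750

Order the channels by conversions per $: Search 23 > Display 19 > Outdoor 16 > Podcast 10 > Print 9 > Social 7.
Give Search 190 to hit its cap of 190 ; 20 left.
Display: +20 (room for 100) → 20. Pool exhausted.
Total = 23×190 + 19×20 = 4750.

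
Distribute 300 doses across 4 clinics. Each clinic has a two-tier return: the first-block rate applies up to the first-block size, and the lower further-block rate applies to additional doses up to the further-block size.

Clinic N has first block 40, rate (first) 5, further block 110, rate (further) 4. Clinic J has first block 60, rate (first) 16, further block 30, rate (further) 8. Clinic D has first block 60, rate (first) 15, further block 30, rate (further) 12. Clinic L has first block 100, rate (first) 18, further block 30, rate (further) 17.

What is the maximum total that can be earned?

Rank every tier by rate: Clinic L/first 18 > Clinic L/second 17 > Clinic J/first 16 > Clinic D/first 15 > Clinic D/second 12 > Clinic J/second 8 > Clinic N/first 5 > Clinic N/second 4.
Fill Clinic L first block (100 at 18) — 200 left.
Clinic L second at 17: fill all 30 — 170 left.
Clinic J/first (16): +60 — 110 left.
Fill Clinic D first block (60 at 15) — 50 left.
Fill Clinic D second block (30 at 12) — 20 left.
Clinic J/second: +20 of 30 at 8; pool empty.
Total = 18×100 + 17×30 + 16×60 + 15×60 + 12×30 + 8×20 = 4690.

4690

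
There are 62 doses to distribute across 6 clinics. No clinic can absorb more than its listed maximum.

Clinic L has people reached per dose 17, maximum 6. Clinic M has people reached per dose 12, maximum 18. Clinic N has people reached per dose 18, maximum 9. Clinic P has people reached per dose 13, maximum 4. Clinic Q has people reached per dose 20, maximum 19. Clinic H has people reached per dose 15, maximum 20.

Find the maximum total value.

Order the clinics by people reached per dose: Clinic Q 20 > Clinic N 18 > Clinic L 17 > Clinic H 15 > Clinic P 13 > Clinic M 12.
Give Clinic Q 19 to hit its cap of 19 ; 43 left.
Clinic N takes 9 to reach its cap of 9 ; 34 left.
Clinic L takes 6 to reach its cap of 6 ; 28 left.
Give Clinic H 20 to hit its cap of 20 ; 8 left.
Clinic P takes 4 to reach its cap of 4 ; 4 left.
Clinic M: +4 (room for 18) → 4. Pool exhausted.
Total = 17×6 + 12×4 + 18×9 + 13×4 + 20×19 + 15×20 = 1044.

1044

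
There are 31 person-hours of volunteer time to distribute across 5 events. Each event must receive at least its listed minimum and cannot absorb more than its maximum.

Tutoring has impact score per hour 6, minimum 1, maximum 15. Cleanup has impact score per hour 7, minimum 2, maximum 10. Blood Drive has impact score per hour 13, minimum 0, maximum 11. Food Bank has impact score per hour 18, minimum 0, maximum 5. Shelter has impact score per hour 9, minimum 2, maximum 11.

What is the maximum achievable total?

359

Meeting every minimum uses 1+2+0+0+2 = 5 person-hours, leaving 26.
Highest impact score per hour first: Food Bank 18 > Blood Drive 13 > Shelter 9 > Cleanup 7 > Tutoring 6.
Food Bank takes 5 more to reach its cap of 5 → 21 left.
Blood Drive takes 11 more to reach its cap of 11 → 10 left.
Shelter takes 9 more to reach its cap of 11 → 1 left.
Cleanup has room for 8 more but only 1 remain, so it gets 3.
Total = 6×1 + 7×3 + 13×11 + 18×5 + 9×11 = 359.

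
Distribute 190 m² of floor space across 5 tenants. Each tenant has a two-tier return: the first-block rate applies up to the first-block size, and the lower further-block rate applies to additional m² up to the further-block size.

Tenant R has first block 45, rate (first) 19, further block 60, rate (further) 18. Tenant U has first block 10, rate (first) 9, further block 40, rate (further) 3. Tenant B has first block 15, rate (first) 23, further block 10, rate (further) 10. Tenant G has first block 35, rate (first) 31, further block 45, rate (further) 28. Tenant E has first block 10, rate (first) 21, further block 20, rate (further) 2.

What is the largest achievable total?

4475

Order all 10 blocks by rate: Tenant G/tier1 31 > Tenant G/tier2 28 > Tenant B/tier1 23 > Tenant E/tier1 21 > Tenant R/tier1 19 > Tenant R/tier2 18 > Tenant B/tier2 10 > Tenant U/tier1 9 > Tenant U/tier2 3 > Tenant E/tier2 2.
Fill Tenant G tier1 block (35 at 31) — 155 left.
Tenant G tier2 at 28: fill all 45 — 110 left.
Tenant B tier1 at 23: fill all 15 — 95 left.
Fill Tenant E tier1 block (10 at 21) — 85 left.
Tenant R/tier1 (19): +45 — 40 left.
Tenant R tier2 at 18: only 40 left, fill 40.
Total = 31×35 + 28×45 + 23×15 + 21×10 + 19×45 + 18×40 = 4475.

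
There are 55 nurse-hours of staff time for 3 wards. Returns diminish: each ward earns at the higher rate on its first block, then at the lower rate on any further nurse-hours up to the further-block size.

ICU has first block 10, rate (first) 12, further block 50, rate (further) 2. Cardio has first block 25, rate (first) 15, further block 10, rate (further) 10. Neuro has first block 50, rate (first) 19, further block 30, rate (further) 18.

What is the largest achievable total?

Treat each block as its own option and order by rate: Neuro/first 19 > Neuro/second 18 > Cardio/first 15 > ICU/first 12 > Cardio/second 10 > ICU/second 2.
Fill Neuro first block (50 at 19) → 5 left.
Neuro second at 18: only 5 left, fill 5.
Total = 19×50 + 18×5 = 1040.

1040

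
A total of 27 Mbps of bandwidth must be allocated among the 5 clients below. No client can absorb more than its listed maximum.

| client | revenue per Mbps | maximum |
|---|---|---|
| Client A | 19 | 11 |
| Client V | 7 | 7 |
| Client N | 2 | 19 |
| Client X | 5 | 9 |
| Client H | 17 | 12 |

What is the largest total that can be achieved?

441

Highest revenue per Mbps first: Client A 19 > Client H 17 > Client V 7 > Client X 5 > Client N 2.
Give Client A 11 to hit its cap of 11 ; 16 left.
Client H: +12 to 12 (cap) ; 4 left.
Client V: +4 (room for 7) → 4. Pool exhausted.
Total = 19×11 + 7×4 + 17×12 = 441.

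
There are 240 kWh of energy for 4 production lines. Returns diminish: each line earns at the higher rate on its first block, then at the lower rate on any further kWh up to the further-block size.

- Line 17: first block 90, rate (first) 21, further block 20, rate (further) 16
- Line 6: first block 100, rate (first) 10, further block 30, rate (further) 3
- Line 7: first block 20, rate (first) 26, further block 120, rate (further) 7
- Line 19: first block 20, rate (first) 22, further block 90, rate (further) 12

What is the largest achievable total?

4250

Order all 8 blocks by rate: Line 7/first 26 > Line 19/first 22 > Line 17/first 21 > Line 17/second 16 > Line 19/second 12 > Line 6/first 10 > Line 7/second 7 > Line 6/second 3.
Fill Line 7 first block (20 at 26) — 220 left.
Line 19/first (22): +20 — 200 left.
Line 17/first (21): +90 — 110 left.
Fill Line 17 second block (20 at 16) — 90 left.
Line 19/second (12): +90 — 0 left.
Total = 26×20 + 22×20 + 21×90 + 16×20 + 12×90 = 4250.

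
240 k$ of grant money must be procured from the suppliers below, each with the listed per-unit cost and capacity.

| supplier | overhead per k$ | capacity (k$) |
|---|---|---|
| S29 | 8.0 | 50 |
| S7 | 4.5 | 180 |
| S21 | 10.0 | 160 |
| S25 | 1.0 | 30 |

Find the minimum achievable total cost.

1080

Use suppliers in increasing cost order.
S25 at 1.0: take all 30 k$ ; 210 still needed.
S7 (4.5): use full 180 ; 30 k$ to go.
Take 30 from S29 at 8.0 to finish.
S21: unused.
Cost = 30×1.0 + 180×4.5 + 30×8.0 = 1080.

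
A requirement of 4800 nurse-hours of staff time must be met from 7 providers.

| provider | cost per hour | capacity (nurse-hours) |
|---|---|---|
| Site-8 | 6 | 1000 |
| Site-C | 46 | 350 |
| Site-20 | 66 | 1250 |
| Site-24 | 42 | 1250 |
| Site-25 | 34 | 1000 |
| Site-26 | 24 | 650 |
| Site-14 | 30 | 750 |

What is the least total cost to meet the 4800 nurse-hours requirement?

Fill from the cheapest provider first.
Take 1000 from Site-8 at 6 → need 3800 more.
Site-26 (24): use full 650 → 3150 nurse-hours to go.
Take 750 from Site-14 at 30 → need 2400 more.
Take 1000 from Site-25 at 34 → need 1400 more.
Take 1250 from Site-24 at 42 → need 150 more.
Take 150 from Site-C at 46 to finish.
Site-20: unused.
Cost = 1000×6 + 650×24 + 750×30 + 1000×34 + 1250×42 + 150×46 = 137500.

137500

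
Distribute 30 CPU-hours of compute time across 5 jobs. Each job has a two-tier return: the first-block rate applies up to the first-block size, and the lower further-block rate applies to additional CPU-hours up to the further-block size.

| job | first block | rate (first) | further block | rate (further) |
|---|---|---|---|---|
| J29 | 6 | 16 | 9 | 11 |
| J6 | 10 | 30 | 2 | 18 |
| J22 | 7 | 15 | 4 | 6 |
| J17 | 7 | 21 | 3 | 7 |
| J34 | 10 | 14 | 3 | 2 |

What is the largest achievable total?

654

Treat each block as its own option and order by rate: J6/tier1 30 > J17/tier1 21 > J6/tier2 18 > J29/tier1 16 > J22/tier1 15 > J34/tier1 14 > J29/tier2 11 > J17/tier2 7 > J22/tier2 6 > J34/tier2 2.
Fill J6 tier1 block (10 at 30) ; 20 left.
J17/tier1 (21): +7 ; 13 left.
Fill J6 tier2 block (2 at 18) ; 11 left.
Fill J29 tier1 block (6 at 16) ; 5 left.
J22 tier1 at 15: only 5 left, fill 5.
Total = 30×10 + 21×7 + 18×2 + 16×6 + 15×5 = 654.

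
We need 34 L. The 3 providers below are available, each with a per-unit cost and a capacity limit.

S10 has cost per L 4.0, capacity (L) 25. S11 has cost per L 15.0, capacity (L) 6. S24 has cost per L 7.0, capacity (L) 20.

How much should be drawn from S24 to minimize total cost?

Cheapest first:
S10 (4.0): use full 25 ; 9 L to go.
S24 (7.0): take the remaining 9 ; done.
S11: unused.

9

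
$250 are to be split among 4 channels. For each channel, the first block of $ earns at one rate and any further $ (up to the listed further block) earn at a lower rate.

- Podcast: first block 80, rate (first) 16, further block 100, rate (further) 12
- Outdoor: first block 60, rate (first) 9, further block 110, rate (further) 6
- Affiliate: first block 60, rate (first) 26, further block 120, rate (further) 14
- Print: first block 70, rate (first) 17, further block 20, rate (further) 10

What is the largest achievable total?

4590

Rank every tier by rate: Affiliate/tier1 26 > Print/tier1 17 > Podcast/tier1 16 > Affiliate/tier2 14 > Podcast/tier2 12 > Print/tier2 10 > Outdoor/tier1 9 > Outdoor/tier2 6.
Affiliate/tier1 (26): +60 → 190 left.
Print/tier1 (17): +70 → 120 left.
Fill Podcast tier1 block (80 at 16) → 40 left.
40 remain; put them into Affiliate tier2 at 14.
Total = 26×60 + 17×70 + 16×80 + 14×40 = 4590.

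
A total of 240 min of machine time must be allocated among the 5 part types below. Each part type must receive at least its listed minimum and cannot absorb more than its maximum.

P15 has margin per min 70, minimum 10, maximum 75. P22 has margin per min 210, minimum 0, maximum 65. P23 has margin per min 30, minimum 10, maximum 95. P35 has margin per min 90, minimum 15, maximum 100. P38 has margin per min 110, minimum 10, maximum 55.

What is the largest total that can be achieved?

29700

Meeting every minimum uses 10+0+10+15+10 = 45 min, leaving 195.
Rank by margin per min: P22 210 > P38 110 > P35 90 > P15 70 > P23 30.
P22 takes 65 more to reach its cap of 65 — 130 left.
Give P38 45 more to hit its cap of 55 — 85 left.
Give P35 85 more to hit its cap of 100 — 0 left.
Total = 70×10 + 210×65 + 30×10 + 90×100 + 110×55 = 29700.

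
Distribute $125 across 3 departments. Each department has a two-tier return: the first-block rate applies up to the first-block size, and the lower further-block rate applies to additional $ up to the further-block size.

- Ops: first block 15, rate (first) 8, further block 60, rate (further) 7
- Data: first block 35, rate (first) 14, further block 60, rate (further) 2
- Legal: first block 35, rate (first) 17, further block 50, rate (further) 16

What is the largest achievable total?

1925

Treat each block as its own option and order by rate: Legal/T1 17 > Legal/T2 16 > Data/T1 14 > Ops/T1 8 > Ops/T2 7 > Data/T2 2.
Fill Legal T1 block (35 at 17) → 90 left.
Legal/T2 (16): +50 → 40 left.
Data/T1 (14): +35 → 5 left.
Ops T1 at 8: only 5 left, fill 5.
Total = 17×35 + 16×50 + 14×35 + 8×5 = 1925.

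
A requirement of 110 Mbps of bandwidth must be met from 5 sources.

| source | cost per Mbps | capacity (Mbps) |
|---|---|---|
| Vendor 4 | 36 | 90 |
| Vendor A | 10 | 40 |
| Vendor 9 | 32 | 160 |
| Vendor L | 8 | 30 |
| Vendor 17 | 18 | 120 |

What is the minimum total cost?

Fill from the cheapest source first.
Vendor L (8): use full 30 ; 80 Mbps to go.
Vendor A at 10: take all 40 Mbps ; 40 still needed.
Take 40 from Vendor 17 at 18 to finish.
Vendor 9, Vendor 4: unused.
Cost = 30×8 + 40×10 + 40×18 = 1360.

1360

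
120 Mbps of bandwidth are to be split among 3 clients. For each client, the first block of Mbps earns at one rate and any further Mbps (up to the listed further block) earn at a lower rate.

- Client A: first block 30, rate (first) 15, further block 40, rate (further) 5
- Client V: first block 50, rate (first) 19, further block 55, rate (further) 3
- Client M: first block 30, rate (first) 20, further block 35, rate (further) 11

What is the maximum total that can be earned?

2110

Rank every tier by rate: Client M/first 20 > Client V/first 19 > Client A/first 15 > Client M/second 11 > Client A/second 5 > Client V/second 3.
Client M/first (20): +30 → 90 left.
Client V first at 19: fill all 50 → 40 left.
Client A/first (15): +30 → 10 left.
Client M second at 11: only 10 left, fill 10.
Total = 20×30 + 19×50 + 15×30 + 11×10 = 2110.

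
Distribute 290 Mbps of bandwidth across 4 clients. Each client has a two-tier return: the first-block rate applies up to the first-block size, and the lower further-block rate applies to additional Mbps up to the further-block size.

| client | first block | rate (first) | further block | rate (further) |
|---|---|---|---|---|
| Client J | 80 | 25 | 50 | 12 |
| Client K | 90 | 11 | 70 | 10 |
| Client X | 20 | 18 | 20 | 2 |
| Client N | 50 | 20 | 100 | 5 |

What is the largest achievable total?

4950

Rank every tier by rate: Client J/first 25 > Client N/first 20 > Client X/first 18 > Client J/second 12 > Client K/first 11 > Client K/second 10 > Client N/second 5 > Client X/second 2.
Fill Client J first block (80 at 25) → 210 left.
Fill Client N first block (50 at 20) → 160 left.
Client X/first (18): +20 → 140 left.
Client J/second (12): +50 → 90 left.
Fill Client K first block (90 at 11) → 0 left.
Total = 25×80 + 20×50 + 18×20 + 12×50 + 11×90 = 4950.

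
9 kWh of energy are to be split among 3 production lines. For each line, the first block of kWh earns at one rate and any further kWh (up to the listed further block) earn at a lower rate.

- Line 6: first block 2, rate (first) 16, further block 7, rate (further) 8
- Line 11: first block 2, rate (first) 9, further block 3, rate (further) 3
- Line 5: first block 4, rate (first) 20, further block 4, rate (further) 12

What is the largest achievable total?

Treat each block as its own option and order by rate: Line 5/first 20 > Line 6/first 16 > Line 5/second 12 > Line 11/first 9 > Line 6/second 8 > Line 11/second 3.
Line 5 first at 20: fill all 4 ; 5 left.
Fill Line 6 first block (2 at 16) ; 3 left.
Line 5/second: +3 of 4 at 12; pool empty.
Total = 20×4 + 16×2 + 12×3 = 148.

148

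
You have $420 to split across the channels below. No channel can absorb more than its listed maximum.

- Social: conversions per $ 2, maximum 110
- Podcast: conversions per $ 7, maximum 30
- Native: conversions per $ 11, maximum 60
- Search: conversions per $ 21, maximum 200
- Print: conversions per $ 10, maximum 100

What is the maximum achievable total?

Order the channels by conversions per $: Search 21 > Native 11 > Print 10 > Podcast 7 > Social 2.
Give Search 200 to hit its cap of 200 — 220 left.
Give Native 60 to hit its cap of 60 — 160 left.
Give Print 100 to hit its cap of 100 — 60 left.
Podcast takes 30 to reach its cap of 30 — 30 left.
Social: +30 (room for 110) → 30. Pool exhausted.
Total = 2×30 + 7×30 + 11×60 + 21×200 + 10×100 = 6130.

6130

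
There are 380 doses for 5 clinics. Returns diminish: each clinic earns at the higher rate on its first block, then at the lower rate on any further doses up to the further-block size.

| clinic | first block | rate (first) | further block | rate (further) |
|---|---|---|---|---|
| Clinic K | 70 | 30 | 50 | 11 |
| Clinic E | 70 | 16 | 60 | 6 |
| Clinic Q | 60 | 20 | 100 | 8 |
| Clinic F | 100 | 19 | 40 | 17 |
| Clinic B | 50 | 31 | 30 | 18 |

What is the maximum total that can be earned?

Rank every tier by rate: Clinic B/T1 31 > Clinic K/T1 30 > Clinic Q/T1 20 > Clinic F/T1 19 > Clinic B/T2 18 > Clinic F/T2 17 > Clinic E/T1 16 > Clinic K/T2 11 > Clinic Q/T2 8 > Clinic E/T2 6.
Fill Clinic B T1 block (50 at 31) — 330 left.
Fill Clinic K T1 block (70 at 30) — 260 left.
Clinic Q/T1 (20): +60 — 200 left.
Clinic F T1 at 19: fill all 100 — 100 left.
Clinic B/T2 (18): +30 — 70 left.
Clinic F/T2 (17): +40 — 30 left.
Clinic E/T1: +30 of 70 at 16; pool empty.
Total = 31×50 + 30×70 + 20×60 + 19×100 + 18×30 + 17×40 + 16×30 = 8450.

8450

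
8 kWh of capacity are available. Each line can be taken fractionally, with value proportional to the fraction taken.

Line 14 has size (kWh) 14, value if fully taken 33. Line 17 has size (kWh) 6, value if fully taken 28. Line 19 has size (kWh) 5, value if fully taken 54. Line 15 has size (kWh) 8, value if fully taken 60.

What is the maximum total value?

Sort by value density: Line 19 54/5≈10.8, Line 15 60/8≈7.5, Line 17 28/6≈4.67, Line 14 33/14≈2.36.
Take all of Line 19 (5 kWh, value 54) — 3 kWh left.
Fill the last 3 kWh with part of Line 15: 3/8 of it earns 22.5.
Total value = 76.5.

76.5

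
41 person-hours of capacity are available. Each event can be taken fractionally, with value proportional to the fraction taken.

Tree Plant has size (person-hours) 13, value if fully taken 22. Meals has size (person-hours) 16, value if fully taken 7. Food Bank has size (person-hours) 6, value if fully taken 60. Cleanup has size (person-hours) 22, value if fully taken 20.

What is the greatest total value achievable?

102

Best value per unit of size first: Food Bank 60/6≈10, Tree Plant 22/13≈1.69, Cleanup 20/22≈0.909, Meals 7/16≈0.438.
Food Bank: take in full, 6 person-hours for value 60 → 35 left.
Take all of Tree Plant (13 person-hours, value 22) → 22 person-hours left.
All 22 person-hours of Cleanup fit (value 20) → 0 remain.
Total value = 102.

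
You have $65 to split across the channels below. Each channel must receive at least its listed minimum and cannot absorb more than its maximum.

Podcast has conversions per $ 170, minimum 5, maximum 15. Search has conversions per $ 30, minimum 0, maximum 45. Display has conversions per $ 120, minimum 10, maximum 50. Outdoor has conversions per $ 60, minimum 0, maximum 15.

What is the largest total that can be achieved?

Meeting every minimum uses 5+0+10+0 = 15 $, leaving 50.
Rank by conversions per $: Podcast 170 > Display 120 > Outdoor 60 > Search 30.
Give Podcast 10 more to hit its cap of 15 — 40 left.
Give Display 40 more to hit its cap of 50 — 0 left.
Total = 170×15 + 120×50 = 8550.

8550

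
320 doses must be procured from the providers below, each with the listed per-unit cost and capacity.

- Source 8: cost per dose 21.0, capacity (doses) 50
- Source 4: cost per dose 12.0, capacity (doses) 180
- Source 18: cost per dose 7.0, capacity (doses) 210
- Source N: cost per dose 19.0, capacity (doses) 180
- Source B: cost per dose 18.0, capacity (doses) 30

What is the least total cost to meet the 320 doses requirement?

2790

Use providers in increasing cost order.
Take 210 from Source 18 at 7.0 → need 110 more.
Take 110 from Source 4 at 12.0 to finish.
Source B, Source N, Source 8: unused.
Cost = 210×7.0 + 110×12.0 = 2790.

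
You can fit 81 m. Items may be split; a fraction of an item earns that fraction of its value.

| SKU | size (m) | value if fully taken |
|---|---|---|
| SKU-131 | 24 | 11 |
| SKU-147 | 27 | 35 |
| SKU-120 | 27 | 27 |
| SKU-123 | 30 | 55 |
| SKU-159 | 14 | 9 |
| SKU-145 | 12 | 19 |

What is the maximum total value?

Sort by value density: SKU-123 55/30≈1.83, SKU-145 19/12≈1.58, SKU-147 35/27≈1.3, SKU-120 27/27≈1, SKU-159 9/14≈0.643, SKU-131 11/24≈0.458.
SKU-123: take in full, 30 m for value 55 ; 51 left.
Take all of SKU-145 (12 m, value 19) ; 39 m left.
Take all of SKU-147 (27 m, value 35) ; 12 m left.
Fill the last 12 m with part of SKU-120: 12/27 of it earns 12.
Total value = 121.

121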